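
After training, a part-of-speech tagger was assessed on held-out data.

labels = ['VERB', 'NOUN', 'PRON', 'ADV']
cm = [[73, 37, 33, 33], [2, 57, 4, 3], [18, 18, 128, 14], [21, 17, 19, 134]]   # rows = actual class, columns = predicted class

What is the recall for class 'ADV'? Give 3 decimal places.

0.702

recall = TP/(TP+FN).
ADV: TP=134, FN=21+17+19=57 → 134/191 = 0.7016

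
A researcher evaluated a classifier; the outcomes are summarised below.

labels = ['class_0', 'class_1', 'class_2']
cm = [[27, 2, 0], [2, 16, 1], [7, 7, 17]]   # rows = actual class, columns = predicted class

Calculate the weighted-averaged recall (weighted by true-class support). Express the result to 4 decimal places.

0.7595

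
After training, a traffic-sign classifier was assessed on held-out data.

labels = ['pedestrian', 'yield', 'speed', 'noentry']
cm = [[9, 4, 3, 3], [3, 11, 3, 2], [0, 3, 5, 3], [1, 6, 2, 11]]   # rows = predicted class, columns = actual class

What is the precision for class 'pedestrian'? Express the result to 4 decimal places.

0.4737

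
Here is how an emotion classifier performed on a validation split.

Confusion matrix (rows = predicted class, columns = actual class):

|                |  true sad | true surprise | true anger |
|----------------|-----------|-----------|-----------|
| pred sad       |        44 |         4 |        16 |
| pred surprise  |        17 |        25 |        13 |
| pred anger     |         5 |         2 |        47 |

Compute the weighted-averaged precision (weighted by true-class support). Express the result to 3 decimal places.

0.726

Per-class precision (TP/(TP+FP)):
  sad: TP=44, FP=4+16=20 → 44/64 = 0.6875
  surprise: TP=25, FP=17+13=30 → 25/55 = 0.4545
  anger: TP=47, FP=5+2=7 → 47/54 = 0.8704
Weighted-precision = Σ (supportᵢ/N)·precisionᵢ with N=173: (66/173)·0.6875 + (31/173)·0.4545 + (76/173)·0.8704 = 0.726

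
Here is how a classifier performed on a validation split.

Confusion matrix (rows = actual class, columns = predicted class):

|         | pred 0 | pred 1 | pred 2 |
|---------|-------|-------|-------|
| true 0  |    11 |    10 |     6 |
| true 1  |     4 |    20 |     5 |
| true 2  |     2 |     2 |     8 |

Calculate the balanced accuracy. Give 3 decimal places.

0.588

Balanced accuracy = mean of per-class recall.
  0: recall = 11/27 = 0.4074
  1: recall = 20/29 = 0.6897
  2: recall = 8/12 = 0.6667
Mean = (0.4074 + 0.6897 + 0.6667) / 3 = 0.588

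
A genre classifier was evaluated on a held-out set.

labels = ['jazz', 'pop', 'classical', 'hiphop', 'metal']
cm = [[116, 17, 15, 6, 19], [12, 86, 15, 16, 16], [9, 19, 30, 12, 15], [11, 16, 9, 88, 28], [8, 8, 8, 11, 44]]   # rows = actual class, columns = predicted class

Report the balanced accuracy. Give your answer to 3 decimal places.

Balanced accuracy = mean of per-class recall.
  jazz: recall = 116/173 = 0.6705
  pop: recall = 86/145 = 0.5931
  classical: recall = 30/85 = 0.3529
  hiphop: recall = 88/152 = 0.5789
  metal: recall = 44/79 = 0.5570
Mean = (0.6705 + 0.5931 + 0.3529 + 0.5789 + 0.5570) / 5 = 0.550

0.550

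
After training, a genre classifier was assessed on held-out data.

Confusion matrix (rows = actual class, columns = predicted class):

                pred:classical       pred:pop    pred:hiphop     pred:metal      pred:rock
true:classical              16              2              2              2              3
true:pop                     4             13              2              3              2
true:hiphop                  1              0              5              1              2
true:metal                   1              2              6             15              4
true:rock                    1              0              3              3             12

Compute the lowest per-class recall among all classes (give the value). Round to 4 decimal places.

0.5357

Per-class recall (TP/(TP+FN)):
  classical: TP=16, FN=2+2+2+3=9 → 16/25 = 0.64000
  pop: TP=13, FN=4+2+3+2=11 → 13/24 = 0.54167
  hiphop: TP=5, FN=1+0+1+2=4 → 5/9 = 0.55556
  metal: TP=15, FN=1+2+6+4=13 → 15/28 = 0.53571
  rock: TP=12, FN=1+0+3+3=7 → 12/19 = 0.63158
Lowest is class 'metal' with recall = 0.5357.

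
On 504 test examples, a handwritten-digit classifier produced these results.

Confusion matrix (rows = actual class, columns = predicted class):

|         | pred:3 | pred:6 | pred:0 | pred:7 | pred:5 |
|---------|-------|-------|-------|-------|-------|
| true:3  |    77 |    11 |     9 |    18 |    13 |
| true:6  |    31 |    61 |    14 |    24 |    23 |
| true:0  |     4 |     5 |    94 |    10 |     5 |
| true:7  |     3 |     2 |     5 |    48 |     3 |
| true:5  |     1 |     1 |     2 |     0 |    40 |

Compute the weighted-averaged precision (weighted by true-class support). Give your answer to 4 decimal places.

Per-class precision (TP/(TP+FP)):
  3: TP=77, FP=31+4+3+1=39 → 77/116 = 0.66379
  6: TP=61, FP=11+5+2+1=19 → 61/80 = 0.76250
  0: TP=94, FP=9+14+5+2=30 → 94/124 = 0.75806
  7: TP=48, FP=18+24+10+0=52 → 48/100 = 0.48000
  5: TP=40, FP=13+23+5+3=44 → 40/84 = 0.47619
Weighted-precision = Σ (supportᵢ/N)·precisionᵢ with N=504: (128/504)·0.66379 + (153/504)·0.76250 + (118/504)·0.75806 + (61/504)·0.48000 + (44/504)·0.47619 = 0.6772

0.6772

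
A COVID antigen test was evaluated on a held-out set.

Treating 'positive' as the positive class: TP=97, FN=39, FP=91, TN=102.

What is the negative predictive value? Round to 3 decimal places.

0.723

NPV = TN/(TN+FN) = 102/(102+39) = 0.723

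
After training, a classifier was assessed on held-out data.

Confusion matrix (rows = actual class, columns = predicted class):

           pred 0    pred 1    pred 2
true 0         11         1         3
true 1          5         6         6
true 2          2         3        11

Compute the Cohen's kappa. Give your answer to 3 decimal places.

Observed agreement pₒ = trace/N = 28/48 = 0.5833
Expected agreement pₑ = Σ (rowᵢ·colᵢ)/N² = (15·18 + 17·10 + 16·20)/48² = 0.3299
κ = (pₒ − pₑ)/(1 − pₑ) = (0.5833 − 0.3299)/(1 − 0.3299) = 0.378

0.378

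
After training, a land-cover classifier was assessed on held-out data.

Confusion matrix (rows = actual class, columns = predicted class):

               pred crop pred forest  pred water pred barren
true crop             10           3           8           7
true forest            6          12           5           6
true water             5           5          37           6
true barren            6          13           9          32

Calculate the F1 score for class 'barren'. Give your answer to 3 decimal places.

0.577

Take TP from the diagonal, FP from the rest of the 'barren' prediction marginal, FN from the rest of the 'barren' actual marginal.
F1 score = 2·TP/(2·TP+FP+FN).
barren: TP=32, FP=7+6+6=19, FN=6+13+9=28 → 64/111 = 0.5766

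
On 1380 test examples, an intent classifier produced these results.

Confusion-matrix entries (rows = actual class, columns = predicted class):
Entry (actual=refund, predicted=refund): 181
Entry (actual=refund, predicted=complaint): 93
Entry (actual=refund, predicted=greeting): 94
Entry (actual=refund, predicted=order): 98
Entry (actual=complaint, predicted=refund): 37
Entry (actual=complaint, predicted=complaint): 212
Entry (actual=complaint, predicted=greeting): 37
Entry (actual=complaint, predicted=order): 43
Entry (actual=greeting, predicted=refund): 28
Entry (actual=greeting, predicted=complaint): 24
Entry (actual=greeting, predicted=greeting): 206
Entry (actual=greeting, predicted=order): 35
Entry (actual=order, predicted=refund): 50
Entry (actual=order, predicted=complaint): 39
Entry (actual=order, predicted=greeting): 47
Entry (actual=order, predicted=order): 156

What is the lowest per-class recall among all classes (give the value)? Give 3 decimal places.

0.388

Per-class recall (TP/(TP+FN)):
  refund: TP=181, FN=93+94+98=285 → 181/466 = 0.3884
  complaint: TP=212, FN=37+37+43=117 → 212/329 = 0.6444
  greeting: TP=206, FN=28+24+35=87 → 206/293 = 0.7031
  order: TP=156, FN=50+39+47=136 → 156/292 = 0.5342
Lowest is class 'refund' with recall = 0.388.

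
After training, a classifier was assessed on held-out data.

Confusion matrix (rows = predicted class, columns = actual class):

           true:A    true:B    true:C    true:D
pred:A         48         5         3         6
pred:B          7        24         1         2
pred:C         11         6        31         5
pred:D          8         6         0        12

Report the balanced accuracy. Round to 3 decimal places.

0.650

Balanced accuracy = mean of per-class recall.
  A: recall = 48/74 = 0.6486
  B: recall = 24/41 = 0.5854
  C: recall = 31/35 = 0.8857
  D: recall = 12/25 = 0.4800
Mean = (0.6486 + 0.5854 + 0.8857 + 0.4800) / 4 = 0.650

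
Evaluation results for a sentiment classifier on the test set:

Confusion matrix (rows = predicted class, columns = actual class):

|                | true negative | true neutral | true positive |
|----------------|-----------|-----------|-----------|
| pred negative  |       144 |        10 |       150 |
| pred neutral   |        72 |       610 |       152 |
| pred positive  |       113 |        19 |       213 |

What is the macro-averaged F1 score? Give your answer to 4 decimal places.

0.5929

Per-class F1 score (2·TP/(2·TP+FP+FN)):
  negative: TP=144, FP=10+150=160, FN=72+113=185 → 288/633 = 0.45498
  neutral: TP=610, FP=72+152=224, FN=10+19=29 → 1220/1473 = 0.82824
  positive: TP=213, FP=113+19=132, FN=150+152=302 → 426/860 = 0.49535
Macro-F1 score = mean = (0.45498 + 0.82824 + 0.49535) / 3 = 0.5929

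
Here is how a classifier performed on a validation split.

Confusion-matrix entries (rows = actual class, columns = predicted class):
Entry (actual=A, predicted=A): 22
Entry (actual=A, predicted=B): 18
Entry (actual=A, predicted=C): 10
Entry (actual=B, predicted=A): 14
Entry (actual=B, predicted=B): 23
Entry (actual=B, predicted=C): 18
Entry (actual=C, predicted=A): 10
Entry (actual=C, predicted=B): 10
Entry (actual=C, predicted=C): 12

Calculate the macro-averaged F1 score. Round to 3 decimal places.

0.409

Per-class F1 score (2·TP/(2·TP+FP+FN)):
  A: TP=22, FP=14+10=24, FN=18+10=28 → 44/96 = 0.4583
  B: TP=23, FP=18+10=28, FN=14+18=32 → 46/106 = 0.4340
  C: TP=12, FP=10+18=28, FN=10+10=20 → 24/72 = 0.3333
Macro-F1 score = mean = (0.4583 + 0.4340 + 0.3333) / 3 = 0.409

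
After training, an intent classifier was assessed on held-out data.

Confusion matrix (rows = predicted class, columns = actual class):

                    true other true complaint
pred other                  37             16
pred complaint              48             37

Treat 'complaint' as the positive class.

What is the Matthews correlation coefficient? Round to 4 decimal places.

MCC = (TP·TN − FP·FN) / √((TP+FP)(TP+FN)(TN+FP)(TN+FN))
Numerator = 37·37 − 48·16 = 601
Denominator = √(85·53·85·53) = √20295025 = 4505.0000
MCC = 601 / 4505.0000 = 0.1334

0.1334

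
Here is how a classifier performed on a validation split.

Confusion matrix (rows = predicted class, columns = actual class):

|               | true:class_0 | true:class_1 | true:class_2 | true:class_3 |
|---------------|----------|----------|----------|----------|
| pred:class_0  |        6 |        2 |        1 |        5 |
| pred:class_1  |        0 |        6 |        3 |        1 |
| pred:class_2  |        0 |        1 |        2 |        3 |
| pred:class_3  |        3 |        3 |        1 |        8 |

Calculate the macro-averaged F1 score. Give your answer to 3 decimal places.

Per-class F1 score (2·TP/(2·TP+FP+FN)):
  class_0: TP=6, FP=2+1+5=8, FN=0+0+3=3 → 12/23 = 0.5217
  class_1: TP=6, FP=0+3+1=4, FN=2+1+3=6 → 12/22 = 0.5455
  class_2: TP=2, FP=0+1+3=4, FN=1+3+1=5 → 4/13 = 0.3077
  class_3: TP=8, FP=3+3+1=7, FN=5+1+3=9 → 16/32 = 0.5000
Macro-F1 score = mean = (0.5217 + 0.5455 + 0.3077 + 0.5000) / 4 = 0.469

0.469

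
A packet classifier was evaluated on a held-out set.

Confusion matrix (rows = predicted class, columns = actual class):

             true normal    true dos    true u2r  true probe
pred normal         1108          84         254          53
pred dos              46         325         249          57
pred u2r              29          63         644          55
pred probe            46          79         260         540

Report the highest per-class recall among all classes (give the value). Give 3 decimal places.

0.902

Per-class recall (TP/(TP+FN)):
  normal: TP=1108, FN=46+29+46=121 → 1108/1229 = 0.9015
  dos: TP=325, FN=84+63+79=226 → 325/551 = 0.5898
  u2r: TP=644, FN=254+249+260=763 → 644/1407 = 0.4577
  probe: TP=540, FN=53+57+55=165 → 540/705 = 0.7660
Highest is class 'normal' with recall = 0.902.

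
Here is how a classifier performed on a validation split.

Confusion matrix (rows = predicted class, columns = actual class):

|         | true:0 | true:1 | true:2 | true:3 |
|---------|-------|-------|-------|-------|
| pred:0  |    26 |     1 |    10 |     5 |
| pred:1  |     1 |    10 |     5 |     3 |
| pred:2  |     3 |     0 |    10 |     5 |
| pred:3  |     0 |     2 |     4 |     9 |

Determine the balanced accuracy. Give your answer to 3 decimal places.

Balanced accuracy = mean of per-class recall.
  0: recall = 26/30 = 0.8667
  1: recall = 10/13 = 0.7692
  2: recall = 10/29 = 0.3448
  3: recall = 9/22 = 0.4091
Mean = (0.8667 + 0.7692 + 0.3448 + 0.4091) / 4 = 0.597

0.597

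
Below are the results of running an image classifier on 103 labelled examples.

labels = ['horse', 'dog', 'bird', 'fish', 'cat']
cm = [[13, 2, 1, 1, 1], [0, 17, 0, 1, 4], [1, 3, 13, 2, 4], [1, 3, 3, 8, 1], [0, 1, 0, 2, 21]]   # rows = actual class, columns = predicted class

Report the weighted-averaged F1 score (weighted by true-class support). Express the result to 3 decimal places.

0.695

Per-class F1 score (2·TP/(2·TP+FP+FN)):
  horse: TP=13, FP=0+1+1+0=2, FN=2+1+1+1=5 → 26/33 = 0.7879
  dog: TP=17, FP=2+3+3+1=9, FN=0+0+1+4=5 → 34/48 = 0.7083
  bird: TP=13, FP=1+0+3+0=4, FN=1+3+2+4=10 → 26/40 = 0.6500
  fish: TP=8, FP=1+1+2+2=6, FN=1+3+3+1=8 → 16/30 = 0.5333
  cat: TP=21, FP=1+4+4+1=10, FN=0+1+0+2=3 → 42/55 = 0.7636
Weighted-F1 score = Σ (supportᵢ/N)·F1 scoreᵢ with N=103: (18/103)·0.7879 + (22/103)·0.7083 + (23/103)·0.6500 + (16/103)·0.5333 + (24/103)·0.7636 = 0.695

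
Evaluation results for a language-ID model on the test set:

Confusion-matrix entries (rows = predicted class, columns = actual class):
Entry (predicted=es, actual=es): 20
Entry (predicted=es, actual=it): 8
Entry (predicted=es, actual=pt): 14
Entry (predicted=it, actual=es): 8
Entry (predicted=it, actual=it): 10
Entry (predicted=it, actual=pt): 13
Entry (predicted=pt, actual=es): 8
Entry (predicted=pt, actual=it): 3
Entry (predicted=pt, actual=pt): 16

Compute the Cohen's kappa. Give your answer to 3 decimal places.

0.191

Observed agreement pₒ = trace/N = 46/100 = 0.4600
Expected agreement pₑ = Σ (rowᵢ·colᵢ)/N² = (36·42 + 21·31 + 43·27)/100² = 0.3324
κ = (pₒ − pₑ)/(1 − pₑ) = (0.4600 − 0.3324)/(1 − 0.3324) = 0.191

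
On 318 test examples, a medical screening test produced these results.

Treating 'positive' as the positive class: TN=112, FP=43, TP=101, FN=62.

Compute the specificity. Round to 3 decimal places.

Specificity = TN/(TN+FP) = 112/(112+43) = 0.723

0.723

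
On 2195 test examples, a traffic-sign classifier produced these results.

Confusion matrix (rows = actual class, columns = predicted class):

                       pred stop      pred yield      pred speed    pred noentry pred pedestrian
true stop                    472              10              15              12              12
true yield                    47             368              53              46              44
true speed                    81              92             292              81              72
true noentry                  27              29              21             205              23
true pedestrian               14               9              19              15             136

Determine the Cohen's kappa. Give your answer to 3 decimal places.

Observed agreement pₒ = trace/N = 1473/2195 = 0.6711
Expected agreement pₑ = Σ (rowᵢ·colᵢ)/N² = (521·641 + 558·508 + 618·400 + 305·359 + 193·287)/2195² = 0.2137
κ = (pₒ − pₑ)/(1 − pₑ) = (0.6711 − 0.2137)/(1 − 0.2137) = 0.582

0.582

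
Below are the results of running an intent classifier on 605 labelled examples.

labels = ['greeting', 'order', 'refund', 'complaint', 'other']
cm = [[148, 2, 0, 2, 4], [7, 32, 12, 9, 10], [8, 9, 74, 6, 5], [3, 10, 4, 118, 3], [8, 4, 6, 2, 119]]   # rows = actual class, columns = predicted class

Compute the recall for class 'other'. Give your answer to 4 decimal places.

0.8561

One-vs-rest for 'other': TP = diagonal; FP = other classes predicted 'other'; FN = 'other' predicted as other.
recall = TP/(TP+FN).
other: TP=119, FN=8+4+6+2=20 → 119/139 = 0.85612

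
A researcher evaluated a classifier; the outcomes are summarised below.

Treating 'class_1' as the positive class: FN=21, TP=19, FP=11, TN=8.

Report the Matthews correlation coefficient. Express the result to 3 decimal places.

MCC = (TP·TN − FP·FN) / √((TP+FP)(TP+FN)(TN+FP)(TN+FN))
Numerator = 19·8 − 11·21 = -79
Denominator = √(30·40·19·29) = √661200 = 813.1421
MCC = -79 / 813.1421 = -0.097

-0.097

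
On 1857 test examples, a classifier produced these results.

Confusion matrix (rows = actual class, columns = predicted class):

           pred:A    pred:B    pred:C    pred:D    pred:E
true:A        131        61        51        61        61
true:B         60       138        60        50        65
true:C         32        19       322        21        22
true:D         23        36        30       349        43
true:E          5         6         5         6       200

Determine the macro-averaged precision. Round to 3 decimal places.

0.594

Per-class precision (TP/(TP+FP)):
  A: TP=131, FP=60+32+23+5=120 → 131/251 = 0.5219
  B: TP=138, FP=61+19+36+6=122 → 138/260 = 0.5308
  C: TP=322, FP=51+60+30+5=146 → 322/468 = 0.6880
  D: TP=349, FP=61+50+21+6=138 → 349/487 = 0.7166
  E: TP=200, FP=61+65+22+43=191 → 200/391 = 0.5115
Macro-precision = mean = (0.5219 + 0.5308 + 0.6880 + 0.7166 + 0.5115) / 5 = 0.594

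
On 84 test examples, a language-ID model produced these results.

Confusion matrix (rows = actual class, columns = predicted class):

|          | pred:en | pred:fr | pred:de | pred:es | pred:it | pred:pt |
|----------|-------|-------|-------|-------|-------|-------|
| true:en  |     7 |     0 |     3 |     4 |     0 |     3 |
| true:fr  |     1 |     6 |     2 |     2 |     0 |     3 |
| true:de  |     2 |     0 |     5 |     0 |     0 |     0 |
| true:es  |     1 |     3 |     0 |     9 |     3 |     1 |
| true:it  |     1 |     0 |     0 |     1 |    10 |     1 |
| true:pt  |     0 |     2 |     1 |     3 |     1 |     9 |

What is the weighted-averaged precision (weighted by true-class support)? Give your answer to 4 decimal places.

0.5541

Per-class precision (TP/(TP+FP)):
  en: TP=7, FP=1+2+1+1+0=5 → 7/12 = 0.58333
  fr: TP=6, FP=0+0+3+0+2=5 → 6/11 = 0.54545
  de: TP=5, FP=3+2+0+0+1=6 → 5/11 = 0.45455
  es: TP=9, FP=4+2+0+1+3=10 → 9/19 = 0.47368
  it: TP=10, FP=0+0+0+3+1=4 → 10/14 = 0.71429
  pt: TP=9, FP=3+3+0+1+1=8 → 9/17 = 0.52941
Weighted-precision = Σ (supportᵢ/N)·precisionᵢ with N=84: (17/84)·0.58333 + (14/84)·0.54545 + (7/84)·0.45455 + (17/84)·0.47368 + (13/84)·0.71429 + (16/84)·0.52941 = 0.5541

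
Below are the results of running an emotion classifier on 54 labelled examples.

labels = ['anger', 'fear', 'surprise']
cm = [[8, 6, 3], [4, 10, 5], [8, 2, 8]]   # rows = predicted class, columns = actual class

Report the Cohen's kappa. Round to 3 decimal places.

0.223

Observed agreement pₒ = trace/N = 26/54 = 0.4815
Expected agreement pₑ = Σ (rowᵢ·colᵢ)/N² = (20·17 + 18·19 + 16·18)/54² = 0.3326
κ = (pₒ − pₑ)/(1 − pₑ) = (0.4815 − 0.3326)/(1 − 0.3326) = 0.223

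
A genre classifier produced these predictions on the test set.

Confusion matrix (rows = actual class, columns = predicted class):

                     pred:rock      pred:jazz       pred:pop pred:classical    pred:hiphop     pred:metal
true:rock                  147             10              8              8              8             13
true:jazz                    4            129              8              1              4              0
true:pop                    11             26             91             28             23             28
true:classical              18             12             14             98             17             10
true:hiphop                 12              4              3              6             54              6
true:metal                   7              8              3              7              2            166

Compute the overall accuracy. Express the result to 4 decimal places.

0.6891

Accuracy = trace / total = (147+129+91+98+54+166=685) / 994 = 685/994 = 0.6891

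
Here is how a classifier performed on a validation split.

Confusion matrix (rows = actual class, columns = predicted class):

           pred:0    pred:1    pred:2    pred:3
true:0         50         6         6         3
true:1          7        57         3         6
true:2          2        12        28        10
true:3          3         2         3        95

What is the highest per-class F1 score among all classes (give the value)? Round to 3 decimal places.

0.876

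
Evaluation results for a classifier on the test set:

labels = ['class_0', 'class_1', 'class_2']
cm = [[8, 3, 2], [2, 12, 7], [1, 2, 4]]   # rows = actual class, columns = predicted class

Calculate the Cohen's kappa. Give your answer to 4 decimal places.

Observed agreement pₒ = trace/N = 24/41 = 0.58537
Expected agreement pₑ = Σ (rowᵢ·colᵢ)/N² = (13·11 + 21·17 + 7·13)/41² = 0.35158
κ = (pₒ − pₑ)/(1 − pₑ) = (0.58537 − 0.35158)/(1 − 0.35158) = 0.3606

0.3606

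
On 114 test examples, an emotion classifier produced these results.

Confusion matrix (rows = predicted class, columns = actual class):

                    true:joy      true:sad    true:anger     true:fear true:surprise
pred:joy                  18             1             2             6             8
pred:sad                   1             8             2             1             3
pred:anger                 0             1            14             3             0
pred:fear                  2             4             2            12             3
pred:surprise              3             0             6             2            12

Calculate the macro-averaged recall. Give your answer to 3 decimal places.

0.564

Per-class recall (TP/(TP+FN)):
  joy: TP=18, FN=1+0+2+3=6 → 18/24 = 0.7500
  sad: TP=8, FN=1+1+4+0=6 → 8/14 = 0.5714
  anger: TP=14, FN=2+2+2+6=12 → 14/26 = 0.5385
  fear: TP=12, FN=6+1+3+2=12 → 12/24 = 0.5000
  surprise: TP=12, FN=8+3+0+3=14 → 12/26 = 0.4615
Macro-recall = mean = (0.7500 + 0.5714 + 0.5385 + 0.5000 + 0.4615) / 5 = 0.564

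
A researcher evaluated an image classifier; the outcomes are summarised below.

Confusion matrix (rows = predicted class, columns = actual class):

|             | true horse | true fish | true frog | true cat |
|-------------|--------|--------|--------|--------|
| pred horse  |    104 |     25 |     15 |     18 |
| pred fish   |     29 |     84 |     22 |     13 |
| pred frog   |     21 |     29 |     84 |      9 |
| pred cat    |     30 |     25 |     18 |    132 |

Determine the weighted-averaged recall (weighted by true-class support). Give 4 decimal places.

0.6140

Per-class recall (TP/(TP+FN)):
  horse: TP=104, FN=29+21+30=80 → 104/184 = 0.56522
  fish: TP=84, FN=25+29+25=79 → 84/163 = 0.51534
  frog: TP=84, FN=15+22+18=55 → 84/139 = 0.60432
  cat: TP=132, FN=18+13+9=40 → 132/172 = 0.76744
Weighted-recall = Σ (supportᵢ/N)·recallᵢ with N=658: (184/658)·0.56522 + (163/658)·0.51534 + (139/658)·0.60432 + (172/658)·0.76744 = 0.6140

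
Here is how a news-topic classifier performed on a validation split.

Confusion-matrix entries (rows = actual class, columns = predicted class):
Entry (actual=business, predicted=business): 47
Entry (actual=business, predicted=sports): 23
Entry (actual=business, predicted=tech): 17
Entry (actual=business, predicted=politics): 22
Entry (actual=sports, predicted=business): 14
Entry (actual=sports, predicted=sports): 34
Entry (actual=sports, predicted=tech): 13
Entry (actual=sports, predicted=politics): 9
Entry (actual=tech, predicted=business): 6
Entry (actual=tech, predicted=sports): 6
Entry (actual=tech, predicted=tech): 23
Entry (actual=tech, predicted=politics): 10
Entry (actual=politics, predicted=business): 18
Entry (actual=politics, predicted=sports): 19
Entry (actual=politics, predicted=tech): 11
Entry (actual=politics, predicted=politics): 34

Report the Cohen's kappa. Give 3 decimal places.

0.261

Observed agreement pₒ = trace/N = 138/306 = 0.4510
Expected agreement pₑ = Σ (rowᵢ·colᵢ)/N² = (109·85 + 70·82 + 45·64 + 82·75)/306² = 0.2567
κ = (pₒ − pₑ)/(1 − pₑ) = (0.4510 − 0.2567)/(1 − 0.2567) = 0.261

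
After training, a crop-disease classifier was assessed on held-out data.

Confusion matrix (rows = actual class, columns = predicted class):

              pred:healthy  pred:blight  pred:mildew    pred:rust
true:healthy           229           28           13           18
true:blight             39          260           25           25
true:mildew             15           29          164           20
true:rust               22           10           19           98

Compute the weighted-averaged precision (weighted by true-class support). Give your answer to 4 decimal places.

0.7432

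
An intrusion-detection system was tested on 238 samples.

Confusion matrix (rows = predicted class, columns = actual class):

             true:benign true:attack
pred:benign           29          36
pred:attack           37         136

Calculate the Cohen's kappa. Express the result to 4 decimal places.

Observed agreement pₒ = trace/N = 165/238 = 0.69328
Expected agreement pₑ = Σ (rowᵢ·colᵢ)/N² = (66·65 + 172·173)/238² = 0.60105
κ = (pₒ − pₑ)/(1 − pₑ) = (0.69328 − 0.60105)/(1 − 0.60105) = 0.2312

0.2312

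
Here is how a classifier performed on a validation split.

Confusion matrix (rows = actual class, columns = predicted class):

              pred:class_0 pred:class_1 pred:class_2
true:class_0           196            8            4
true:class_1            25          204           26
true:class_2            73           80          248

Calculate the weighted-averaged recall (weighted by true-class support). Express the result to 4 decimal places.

0.7500

Per-class recall (TP/(TP+FN)):
  class_0: TP=196, FN=8+4=12 → 196/208 = 0.94231
  class_1: TP=204, FN=25+26=51 → 204/255 = 0.80000
  class_2: TP=248, FN=73+80=153 → 248/401 = 0.61845
Weighted-recall = Σ (supportᵢ/N)·recallᵢ with N=864: (208/864)·0.94231 + (255/864)·0.80000 + (401/864)·0.61845 = 0.7500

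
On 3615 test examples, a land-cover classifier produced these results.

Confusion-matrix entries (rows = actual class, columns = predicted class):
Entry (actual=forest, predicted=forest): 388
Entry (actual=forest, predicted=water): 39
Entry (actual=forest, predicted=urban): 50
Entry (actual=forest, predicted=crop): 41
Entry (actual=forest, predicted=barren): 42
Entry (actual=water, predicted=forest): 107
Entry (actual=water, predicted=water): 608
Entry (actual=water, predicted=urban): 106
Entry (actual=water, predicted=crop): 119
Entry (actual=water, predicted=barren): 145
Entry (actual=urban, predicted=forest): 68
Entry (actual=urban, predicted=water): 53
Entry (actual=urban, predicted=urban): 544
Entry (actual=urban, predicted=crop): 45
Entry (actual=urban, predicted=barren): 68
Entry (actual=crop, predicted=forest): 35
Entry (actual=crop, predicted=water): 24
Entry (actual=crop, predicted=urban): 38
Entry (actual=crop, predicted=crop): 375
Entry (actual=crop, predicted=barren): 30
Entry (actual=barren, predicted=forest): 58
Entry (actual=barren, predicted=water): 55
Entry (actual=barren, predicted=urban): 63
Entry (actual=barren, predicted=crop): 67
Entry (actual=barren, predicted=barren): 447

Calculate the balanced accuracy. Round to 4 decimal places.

0.6695

Balanced accuracy = mean of per-class recall.
  forest: recall = 388/560 = 0.69286
  water: recall = 608/1085 = 0.56037
  urban: recall = 544/778 = 0.69923
  crop: recall = 375/502 = 0.74701
  barren: recall = 447/690 = 0.64783
Mean = (0.69286 + 0.56037 + 0.69923 + 0.74701 + 0.64783) / 5 = 0.6695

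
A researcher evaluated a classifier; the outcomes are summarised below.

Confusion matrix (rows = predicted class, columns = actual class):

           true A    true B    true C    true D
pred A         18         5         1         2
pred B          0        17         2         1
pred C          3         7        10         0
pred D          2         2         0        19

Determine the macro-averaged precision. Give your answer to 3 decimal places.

0.717

Per-class precision (TP/(TP+FP)):
  A: TP=18, FP=5+1+2=8 → 18/26 = 0.6923
  B: TP=17, FP=0+2+1=3 → 17/20 = 0.8500
  C: TP=10, FP=3+7+0=10 → 10/20 = 0.5000
  D: TP=19, FP=2+2+0=4 → 19/23 = 0.8261
Macro-precision = mean = (0.6923 + 0.8500 + 0.5000 + 0.8261) / 4 = 0.717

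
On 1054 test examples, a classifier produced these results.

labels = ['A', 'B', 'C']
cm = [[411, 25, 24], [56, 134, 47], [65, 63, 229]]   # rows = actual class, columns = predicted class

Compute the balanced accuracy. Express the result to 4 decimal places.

Balanced accuracy = mean of per-class recall.
  A: recall = 411/460 = 0.89348
  B: recall = 134/237 = 0.56540
  C: recall = 229/357 = 0.64146
Mean = (0.89348 + 0.56540 + 0.64146) / 3 = 0.7001

0.7001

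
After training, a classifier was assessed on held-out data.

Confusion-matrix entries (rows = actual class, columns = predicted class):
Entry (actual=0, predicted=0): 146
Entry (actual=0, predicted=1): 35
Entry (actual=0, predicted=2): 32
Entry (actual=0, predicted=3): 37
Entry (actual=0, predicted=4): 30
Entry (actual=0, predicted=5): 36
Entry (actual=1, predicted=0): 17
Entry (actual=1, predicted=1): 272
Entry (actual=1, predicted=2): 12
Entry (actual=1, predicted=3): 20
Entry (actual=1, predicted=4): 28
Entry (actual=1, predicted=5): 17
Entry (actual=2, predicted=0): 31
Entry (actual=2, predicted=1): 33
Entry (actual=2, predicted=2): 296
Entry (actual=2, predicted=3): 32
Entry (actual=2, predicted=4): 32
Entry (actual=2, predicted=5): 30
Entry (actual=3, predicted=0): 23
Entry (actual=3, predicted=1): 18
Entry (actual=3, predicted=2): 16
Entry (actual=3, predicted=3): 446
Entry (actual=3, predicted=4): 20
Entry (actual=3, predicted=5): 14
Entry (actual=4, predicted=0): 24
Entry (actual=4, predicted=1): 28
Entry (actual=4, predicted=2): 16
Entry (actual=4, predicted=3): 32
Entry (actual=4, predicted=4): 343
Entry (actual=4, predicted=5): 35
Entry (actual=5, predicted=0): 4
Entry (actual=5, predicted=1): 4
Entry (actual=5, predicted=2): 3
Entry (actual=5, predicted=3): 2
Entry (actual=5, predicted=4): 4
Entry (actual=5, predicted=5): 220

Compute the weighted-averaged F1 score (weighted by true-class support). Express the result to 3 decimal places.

0.717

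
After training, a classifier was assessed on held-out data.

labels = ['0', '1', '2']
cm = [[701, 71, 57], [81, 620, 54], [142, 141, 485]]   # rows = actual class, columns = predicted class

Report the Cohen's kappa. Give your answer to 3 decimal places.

0.651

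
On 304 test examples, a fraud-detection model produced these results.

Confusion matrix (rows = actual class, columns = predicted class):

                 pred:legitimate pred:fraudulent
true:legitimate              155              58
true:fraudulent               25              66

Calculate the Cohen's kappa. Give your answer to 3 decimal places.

0.410

Observed agreement pₒ = trace/N = 221/304 = 0.7270
Expected agreement pₑ = Σ (rowᵢ·colᵢ)/N² = (213·180 + 91·124)/304² = 0.5370
κ = (pₒ − pₑ)/(1 − pₑ) = (0.7270 − 0.5370)/(1 − 0.5370) = 0.410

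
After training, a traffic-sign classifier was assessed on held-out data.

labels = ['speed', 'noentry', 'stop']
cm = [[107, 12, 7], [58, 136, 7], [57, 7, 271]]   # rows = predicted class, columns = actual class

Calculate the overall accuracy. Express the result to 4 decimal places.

0.7764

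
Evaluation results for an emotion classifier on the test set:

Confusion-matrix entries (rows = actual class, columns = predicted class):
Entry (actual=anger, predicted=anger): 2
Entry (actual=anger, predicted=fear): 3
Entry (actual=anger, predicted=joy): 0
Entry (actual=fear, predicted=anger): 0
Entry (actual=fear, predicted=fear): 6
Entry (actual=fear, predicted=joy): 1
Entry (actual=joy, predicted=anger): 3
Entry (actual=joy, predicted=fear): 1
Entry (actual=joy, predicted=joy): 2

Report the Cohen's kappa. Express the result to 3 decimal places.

0.318

Observed agreement pₒ = trace/N = 10/18 = 0.5556
Expected agreement pₑ = Σ (rowᵢ·colᵢ)/N² = (5·5 + 7·10 + 6·3)/18² = 0.3488
κ = (pₒ − pₑ)/(1 − pₑ) = (0.5556 − 0.3488)/(1 − 0.3488) = 0.318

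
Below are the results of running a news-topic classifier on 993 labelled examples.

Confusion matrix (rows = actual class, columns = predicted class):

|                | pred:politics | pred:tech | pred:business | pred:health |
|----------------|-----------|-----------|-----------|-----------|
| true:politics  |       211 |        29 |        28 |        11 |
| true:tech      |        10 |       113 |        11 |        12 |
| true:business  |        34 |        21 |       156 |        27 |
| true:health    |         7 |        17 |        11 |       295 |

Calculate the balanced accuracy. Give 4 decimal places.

0.7699

Balanced accuracy = mean of per-class recall.
  politics: recall = 211/279 = 0.75627
  tech: recall = 113/146 = 0.77397
  business: recall = 156/238 = 0.65546
  health: recall = 295/330 = 0.89394
Mean = (0.75627 + 0.77397 + 0.65546 + 0.89394) / 4 = 0.7699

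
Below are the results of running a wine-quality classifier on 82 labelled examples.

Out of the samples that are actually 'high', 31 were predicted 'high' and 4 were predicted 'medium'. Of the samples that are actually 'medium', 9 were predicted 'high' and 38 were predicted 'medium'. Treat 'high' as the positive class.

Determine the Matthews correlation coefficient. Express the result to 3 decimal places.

0.687

MCC = (TP·TN − FP·FN) / √((TP+FP)(TP+FN)(TN+FP)(TN+FN))
Numerator = 31·38 − 9·4 = 1142
Denominator = √(40·35·47·42) = √2763600 = 1662.4079
MCC = 1142 / 1662.4079 = 0.687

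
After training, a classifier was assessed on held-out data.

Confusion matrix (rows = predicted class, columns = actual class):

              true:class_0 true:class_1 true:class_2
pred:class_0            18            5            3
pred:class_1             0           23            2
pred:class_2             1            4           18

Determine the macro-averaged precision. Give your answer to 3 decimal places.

Per-class precision (TP/(TP+FP)):
  class_0: TP=18, FP=5+3=8 → 18/26 = 0.6923
  class_1: TP=23, FP=0+2=2 → 23/25 = 0.9200
  class_2: TP=18, FP=1+4=5 → 18/23 = 0.7826
Macro-precision = mean = (0.6923 + 0.9200 + 0.7826) / 3 = 0.798

0.798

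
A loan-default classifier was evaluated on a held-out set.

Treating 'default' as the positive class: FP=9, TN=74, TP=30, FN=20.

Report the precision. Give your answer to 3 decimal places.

0.769

Precision = TP/(TP+FP) = 30/(30+9) = 30/39 = 0.769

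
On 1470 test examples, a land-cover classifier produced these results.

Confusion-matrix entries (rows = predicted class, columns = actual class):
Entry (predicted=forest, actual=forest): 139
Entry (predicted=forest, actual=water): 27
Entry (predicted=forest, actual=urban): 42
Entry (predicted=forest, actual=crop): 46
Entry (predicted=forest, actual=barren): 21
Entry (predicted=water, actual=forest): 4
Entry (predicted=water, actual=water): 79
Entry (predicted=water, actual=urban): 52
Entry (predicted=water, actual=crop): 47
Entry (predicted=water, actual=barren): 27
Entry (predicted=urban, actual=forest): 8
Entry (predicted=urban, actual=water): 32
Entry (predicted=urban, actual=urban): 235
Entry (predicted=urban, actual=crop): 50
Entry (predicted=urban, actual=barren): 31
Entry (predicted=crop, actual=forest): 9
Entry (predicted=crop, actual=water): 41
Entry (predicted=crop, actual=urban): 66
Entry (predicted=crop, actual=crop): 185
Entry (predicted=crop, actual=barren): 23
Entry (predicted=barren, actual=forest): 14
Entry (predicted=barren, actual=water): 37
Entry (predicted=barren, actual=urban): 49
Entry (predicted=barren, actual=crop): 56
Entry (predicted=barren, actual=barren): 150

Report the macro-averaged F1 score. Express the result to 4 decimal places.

0.5277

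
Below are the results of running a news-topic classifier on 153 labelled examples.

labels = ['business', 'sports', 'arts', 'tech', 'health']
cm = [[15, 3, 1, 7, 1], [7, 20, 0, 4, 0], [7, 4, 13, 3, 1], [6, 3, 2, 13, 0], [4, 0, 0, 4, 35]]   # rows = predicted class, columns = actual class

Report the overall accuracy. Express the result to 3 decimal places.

Accuracy = trace / total = (15+20+13+13+35=96) / 153 = 96/153 = 0.627

0.627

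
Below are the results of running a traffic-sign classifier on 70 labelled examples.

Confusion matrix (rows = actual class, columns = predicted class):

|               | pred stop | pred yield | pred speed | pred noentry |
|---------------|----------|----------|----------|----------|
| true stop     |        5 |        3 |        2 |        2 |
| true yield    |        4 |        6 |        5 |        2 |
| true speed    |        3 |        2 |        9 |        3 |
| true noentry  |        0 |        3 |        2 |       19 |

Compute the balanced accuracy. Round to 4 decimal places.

0.5227

Balanced accuracy = mean of per-class recall.
  stop: recall = 5/12 = 0.41667
  yield: recall = 6/17 = 0.35294
  speed: recall = 9/17 = 0.52941
  noentry: recall = 19/24 = 0.79167
Mean = (0.41667 + 0.35294 + 0.52941 + 0.79167) / 4 = 0.5227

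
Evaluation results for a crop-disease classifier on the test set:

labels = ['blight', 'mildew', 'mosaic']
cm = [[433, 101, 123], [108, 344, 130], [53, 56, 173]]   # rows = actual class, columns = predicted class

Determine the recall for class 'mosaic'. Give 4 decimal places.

0.6135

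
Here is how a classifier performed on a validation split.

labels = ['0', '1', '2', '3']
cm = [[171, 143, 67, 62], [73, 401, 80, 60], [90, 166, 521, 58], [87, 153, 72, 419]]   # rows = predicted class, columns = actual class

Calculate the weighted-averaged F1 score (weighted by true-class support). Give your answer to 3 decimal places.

0.573

Per-class F1 score (2·TP/(2·TP+FP+FN)):
  0: TP=171, FP=143+67+62=272, FN=73+90+87=250 → 342/864 = 0.3958
  1: TP=401, FP=73+80+60=213, FN=143+166+153=462 → 802/1477 = 0.5430
  2: TP=521, FP=90+166+58=314, FN=67+80+72=219 → 1042/1575 = 0.6616
  3: TP=419, FP=87+153+72=312, FN=62+60+58=180 → 838/1330 = 0.6301
Weighted-F1 score = Σ (supportᵢ/N)·F1 scoreᵢ with N=2623: (421/2623)·0.3958 + (863/2623)·0.5430 + (740/2623)·0.6616 + (599/2623)·0.6301 = 0.573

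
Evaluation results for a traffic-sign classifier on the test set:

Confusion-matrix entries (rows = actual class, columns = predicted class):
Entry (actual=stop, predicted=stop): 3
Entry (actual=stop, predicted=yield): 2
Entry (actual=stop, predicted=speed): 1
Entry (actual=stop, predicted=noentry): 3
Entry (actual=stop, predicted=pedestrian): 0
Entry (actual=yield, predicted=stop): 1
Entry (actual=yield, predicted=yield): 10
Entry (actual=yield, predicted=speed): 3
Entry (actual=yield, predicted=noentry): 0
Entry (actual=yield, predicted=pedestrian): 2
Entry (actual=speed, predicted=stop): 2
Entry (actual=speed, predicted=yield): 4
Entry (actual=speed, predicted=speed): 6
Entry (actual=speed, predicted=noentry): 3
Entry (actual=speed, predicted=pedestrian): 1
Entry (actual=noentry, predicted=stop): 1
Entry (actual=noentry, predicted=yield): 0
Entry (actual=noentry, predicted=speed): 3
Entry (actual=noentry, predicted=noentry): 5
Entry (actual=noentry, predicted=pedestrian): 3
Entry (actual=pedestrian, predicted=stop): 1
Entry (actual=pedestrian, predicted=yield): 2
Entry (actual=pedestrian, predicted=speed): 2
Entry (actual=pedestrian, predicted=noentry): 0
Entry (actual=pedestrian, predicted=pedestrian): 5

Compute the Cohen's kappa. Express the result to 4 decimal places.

Observed agreement pₒ = trace/N = 29/63 = 0.46032
Expected agreement pₑ = Σ (rowᵢ·colᵢ)/N² = (9·8 + 16·18 + 16·15 + 12·11 + 10·11)/63² = 0.21214
κ = (pₒ − pₑ)/(1 − pₑ) = (0.46032 − 0.21214)/(1 − 0.21214) = 0.3150

0.3150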